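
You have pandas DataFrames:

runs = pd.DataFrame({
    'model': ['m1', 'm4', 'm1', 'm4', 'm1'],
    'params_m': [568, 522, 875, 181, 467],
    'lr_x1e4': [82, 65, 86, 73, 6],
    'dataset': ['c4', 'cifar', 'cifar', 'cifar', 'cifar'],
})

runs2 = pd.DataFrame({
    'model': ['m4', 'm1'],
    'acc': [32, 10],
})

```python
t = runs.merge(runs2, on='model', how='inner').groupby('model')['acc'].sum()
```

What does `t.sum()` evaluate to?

94

merge on 'model' (how='inner') → 5 rows:
  model  params_m  lr_x1e4 dataset  acc
0    m1       568       82      c4   10
1    m4       522       65   cifar   32
2    m1       875       86   cifar   10
3    m4       181       73   cifar   32
4    m1       467        6   cifar   10
group by model, sum of acc:
model
m1    30
m4    64
Name: acc, dtype: int64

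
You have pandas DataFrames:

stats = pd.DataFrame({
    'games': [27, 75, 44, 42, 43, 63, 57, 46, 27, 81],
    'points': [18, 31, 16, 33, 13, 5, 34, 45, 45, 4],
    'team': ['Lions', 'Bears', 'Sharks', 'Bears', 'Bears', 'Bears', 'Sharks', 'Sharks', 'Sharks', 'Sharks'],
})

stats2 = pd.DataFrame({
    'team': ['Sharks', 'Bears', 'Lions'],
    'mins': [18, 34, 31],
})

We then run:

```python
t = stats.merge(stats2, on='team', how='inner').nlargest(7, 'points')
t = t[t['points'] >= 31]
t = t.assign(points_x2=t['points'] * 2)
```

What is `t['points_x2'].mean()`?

75.2

merge on 'team' (how='inner') → 10 rows:
   games  points    team  mins
0     27      18   Lions    31
1     75      31   Bears    34
2     44      16  Sharks    18
3     42      33   Bears    34
4     43      13   Bears    34
5     63       5   Bears    34
6     57      34  Sharks    18
7     46      45  Sharks    18
8     27      45  Sharks    18
9     81       4  Sharks    18
take 7 rows with largest points:
   games  points    team  mins
7     46      45  Sharks    18
8     27      45  Sharks    18
6     57      34  Sharks    18
3     42      33   Bears    34
1     75      31   Bears    34
0     27      18   Lions    31
2     44      16  Sharks    18
filter rows where points >= 31:
   games  points    team  mins
7     46      45  Sharks    18
8     27      45  Sharks    18
6     57      34  Sharks    18
3     42      33   Bears    34
1     75      31   Bears    34
add column points_x2 = t['points'] * 2:
   games  points    team  mins  points_x2
7     46      45  Sharks    18         90
8     27      45  Sharks    18         90
6     57      34  Sharks    18         68
3     42      33   Bears    34         66
1     75      31   Bears    34         62
So mean() = 75.2.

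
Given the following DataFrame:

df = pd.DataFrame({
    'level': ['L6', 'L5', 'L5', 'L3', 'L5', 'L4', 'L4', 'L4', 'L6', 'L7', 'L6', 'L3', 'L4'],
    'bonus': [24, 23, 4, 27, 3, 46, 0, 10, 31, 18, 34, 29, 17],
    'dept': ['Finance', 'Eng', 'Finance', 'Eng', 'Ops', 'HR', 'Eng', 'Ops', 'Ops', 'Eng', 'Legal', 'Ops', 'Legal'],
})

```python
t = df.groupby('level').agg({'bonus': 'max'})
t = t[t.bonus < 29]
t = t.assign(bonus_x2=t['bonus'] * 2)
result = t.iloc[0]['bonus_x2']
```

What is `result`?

46

group by level, max of bonus:
       bonus
level       
L3        29
L4        46
L5        23
L6        34
L7        18
filter rows where bonus < 29:
       bonus
level       
L5        23
L7        18
add column bonus_x2 = t['bonus'] * 2:
       bonus  bonus_x2
level                 
L5        23        46
L7        18        36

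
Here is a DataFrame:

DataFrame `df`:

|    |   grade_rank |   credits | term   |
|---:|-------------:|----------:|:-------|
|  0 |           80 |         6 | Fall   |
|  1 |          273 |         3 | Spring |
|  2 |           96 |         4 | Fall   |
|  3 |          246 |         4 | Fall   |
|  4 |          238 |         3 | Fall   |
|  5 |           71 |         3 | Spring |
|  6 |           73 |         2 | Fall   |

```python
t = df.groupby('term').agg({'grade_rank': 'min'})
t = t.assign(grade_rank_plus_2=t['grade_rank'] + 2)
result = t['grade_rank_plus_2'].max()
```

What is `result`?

75

group by term, min of grade_rank:
        grade_rank
term              
Fall            73
Spring          71
add column grade_rank_plus_2 = t['grade_rank'] + 2:
        grade_rank  grade_rank_plus_2
term                                 
Fall            73                 75
Spring          71                 73
Taking the max of column 'grade_rank_plus_2' gives 75.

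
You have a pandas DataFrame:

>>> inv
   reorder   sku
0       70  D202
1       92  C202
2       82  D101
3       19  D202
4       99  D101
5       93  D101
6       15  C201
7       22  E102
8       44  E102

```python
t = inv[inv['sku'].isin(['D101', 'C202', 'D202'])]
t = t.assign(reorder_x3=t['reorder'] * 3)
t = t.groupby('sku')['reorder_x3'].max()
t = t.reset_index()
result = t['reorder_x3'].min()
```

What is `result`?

210

filter rows where sku in ['D101', 'C202', 'D202']:
   reorder   sku
0       70  D202
1       92  C202
2       82  D101
3       19  D202
4       99  D101
5       93  D101
add column reorder_x3 = t['reorder'] * 3:
   reorder   sku  reorder_x3
0       70  D202         210
1       92  C202         276
2       82  D101         246
3       19  D202          57
4       99  D101         297
5       93  D101         279
group by sku, max of reorder_x3:
sku
C202    276
D101    297
D202    210
Name: reorder_x3, dtype: int64
reset_index():
    sku  reorder_x3
0  C202         276
1  D101         297
2  D202         210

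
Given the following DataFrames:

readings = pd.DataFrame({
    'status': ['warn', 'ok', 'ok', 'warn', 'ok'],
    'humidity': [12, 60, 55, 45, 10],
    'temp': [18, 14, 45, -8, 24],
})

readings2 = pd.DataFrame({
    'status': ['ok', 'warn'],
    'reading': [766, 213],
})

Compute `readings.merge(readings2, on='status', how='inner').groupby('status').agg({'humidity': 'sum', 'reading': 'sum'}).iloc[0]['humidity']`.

125

merge on 'status' (how='inner') → 5 rows:
  status  humidity  temp  reading
0   warn        12    18      213
1     ok        60    14      766
2     ok        55    45      766
3   warn        45    -8      213
4     ok        10    24      766
group by status: sum(humidity), sum(reading):
        humidity  reading
status                   
ok           125     2298
warn          57      426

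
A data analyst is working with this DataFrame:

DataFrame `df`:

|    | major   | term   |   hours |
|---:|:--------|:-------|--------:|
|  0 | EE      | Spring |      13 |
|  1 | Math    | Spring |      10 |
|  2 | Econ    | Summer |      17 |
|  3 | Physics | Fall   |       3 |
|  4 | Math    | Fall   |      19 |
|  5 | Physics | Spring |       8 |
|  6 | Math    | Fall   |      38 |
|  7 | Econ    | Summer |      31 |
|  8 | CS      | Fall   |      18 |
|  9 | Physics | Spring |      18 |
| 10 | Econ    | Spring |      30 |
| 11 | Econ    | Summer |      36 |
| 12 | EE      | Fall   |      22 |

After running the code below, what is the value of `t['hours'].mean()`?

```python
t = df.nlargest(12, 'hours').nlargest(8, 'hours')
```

26.5

take 12 rows with largest hours:
      major    term  hours
6      Math    Fall     38
11     Econ  Summer     36
7      Econ  Summer     31
10     Econ  Spring     30
12       EE    Fall     22
4      Math    Fall     19
8        CS    Fall     18
9   Physics  Spring     18
2      Econ  Summer     17
0        EE  Spring     13
1      Math  Spring     10
5   Physics  Spring      8
take 8 rows with largest hours:
      major    term  hours
6      Math    Fall     38
11     Econ  Summer     36
7      Econ  Summer     31
10     Econ  Spring     30
12       EE    Fall     22
4      Math    Fall     19
8        CS    Fall     18
9   Physics  Spring     18
Hence 26.5.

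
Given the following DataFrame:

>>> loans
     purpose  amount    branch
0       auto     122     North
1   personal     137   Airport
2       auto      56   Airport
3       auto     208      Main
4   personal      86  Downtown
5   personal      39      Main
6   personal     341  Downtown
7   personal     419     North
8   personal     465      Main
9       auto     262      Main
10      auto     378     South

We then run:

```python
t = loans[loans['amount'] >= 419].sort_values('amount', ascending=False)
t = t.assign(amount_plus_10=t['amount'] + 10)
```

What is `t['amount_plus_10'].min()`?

filter rows where amount >= 419:
    purpose  amount branch
7  personal     419  North
8  personal     465   Main
sort by amount descending:
    purpose  amount branch
8  personal     465   Main
7  personal     419  North
add column amount_plus_10 = t['amount'] + 10:
    purpose  amount branch  amount_plus_10
8  personal     465   Main             475
7  personal     419  North             429
So min() = 429.

429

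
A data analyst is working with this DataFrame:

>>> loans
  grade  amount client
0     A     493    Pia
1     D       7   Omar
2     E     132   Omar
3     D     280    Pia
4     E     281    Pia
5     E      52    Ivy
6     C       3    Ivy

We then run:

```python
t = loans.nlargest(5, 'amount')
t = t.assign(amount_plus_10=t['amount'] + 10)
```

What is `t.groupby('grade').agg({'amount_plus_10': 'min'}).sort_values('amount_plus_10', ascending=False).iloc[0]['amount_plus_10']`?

503

take 5 rows with largest amount:
  grade  amount client
0     A     493    Pia
4     E     281    Pia
3     D     280    Pia
2     E     132   Omar
5     E      52    Ivy
add column amount_plus_10 = t['amount'] + 10:
  grade  amount client  amount_plus_10
0     A     493    Pia             503
4     E     281    Pia             291
3     D     280    Pia             290
2     E     132   Omar             142
5     E      52    Ivy              62
group by grade, min of amount_plus_10:
       amount_plus_10
grade                
A                 503
D                 290
E                  62
sort by amount_plus_10 descending:
       amount_plus_10
grade                
A                 503
D                 290
E                  62
Reading off the value at position 0, column 'amount_plus_10', we get 503.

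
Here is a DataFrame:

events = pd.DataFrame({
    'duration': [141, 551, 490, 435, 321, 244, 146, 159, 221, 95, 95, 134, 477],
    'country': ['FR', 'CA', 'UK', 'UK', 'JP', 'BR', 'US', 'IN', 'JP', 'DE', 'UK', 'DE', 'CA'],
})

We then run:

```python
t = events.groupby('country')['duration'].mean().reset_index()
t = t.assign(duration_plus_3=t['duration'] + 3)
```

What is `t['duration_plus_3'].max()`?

group by country, mean of duration:
country
BR    244.0
CA    514.0
DE    114.5
FR    141.0
IN    159.0
JP    271.0
UK    340.0
US    146.0
Name: duration, dtype: float64
reset_index():
  country  duration
0      BR     244.0
1      CA     514.0
2      DE     114.5
3      FR     141.0
4      IN     159.0
5      JP     271.0
6      UK     340.0
7      US     146.0
add column duration_plus_3 = t['duration'] + 3:
  country  duration  duration_plus_3
0      BR     244.0            247.0
1      CA     514.0            517.0
2      DE     114.5            117.5
3      FR     141.0            144.0
4      IN     159.0            162.0
5      JP     271.0            274.0
6      UK     340.0            343.0
7      US     146.0            149.0
Reading off the max of column 'duration_plus_3', we get 517.0.

517.0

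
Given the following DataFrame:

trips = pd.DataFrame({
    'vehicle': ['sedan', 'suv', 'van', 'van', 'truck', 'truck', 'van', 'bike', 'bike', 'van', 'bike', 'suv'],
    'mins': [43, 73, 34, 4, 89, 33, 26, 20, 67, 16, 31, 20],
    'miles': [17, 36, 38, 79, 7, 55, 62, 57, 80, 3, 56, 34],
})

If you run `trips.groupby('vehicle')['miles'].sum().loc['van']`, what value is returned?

group by vehicle, sum of miles:
vehicle
bike     193
sedan     17
suv       70
truck     62
van      182
Name: miles, dtype: int64
Reading off the value at index 'van', we get 182.

182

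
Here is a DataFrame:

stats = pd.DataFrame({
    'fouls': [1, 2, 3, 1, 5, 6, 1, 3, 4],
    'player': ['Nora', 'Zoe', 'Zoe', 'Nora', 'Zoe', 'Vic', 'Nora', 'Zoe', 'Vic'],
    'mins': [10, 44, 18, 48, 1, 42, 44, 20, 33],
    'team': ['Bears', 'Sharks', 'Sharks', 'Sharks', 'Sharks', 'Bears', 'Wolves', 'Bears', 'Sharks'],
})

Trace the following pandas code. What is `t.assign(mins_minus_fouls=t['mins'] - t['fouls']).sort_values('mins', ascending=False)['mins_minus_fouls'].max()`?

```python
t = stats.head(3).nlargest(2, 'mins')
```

take first 3 rows:
   fouls player  mins    team
0      1   Nora    10   Bears
1      2    Zoe    44  Sharks
2      3    Zoe    18  Sharks
take 2 rows with largest mins:
   fouls player  mins    team
1      2    Zoe    44  Sharks
2      3    Zoe    18  Sharks
add column mins_minus_fouls = t['mins'] - t['fouls']:
   fouls player  mins    team  mins_minus_fouls
1      2    Zoe    44  Sharks                42
2      3    Zoe    18  Sharks                15
sort by mins descending:
   fouls player  mins    team  mins_minus_fouls
1      2    Zoe    44  Sharks                42
2      3    Zoe    18  Sharks                15
Hence 42.

42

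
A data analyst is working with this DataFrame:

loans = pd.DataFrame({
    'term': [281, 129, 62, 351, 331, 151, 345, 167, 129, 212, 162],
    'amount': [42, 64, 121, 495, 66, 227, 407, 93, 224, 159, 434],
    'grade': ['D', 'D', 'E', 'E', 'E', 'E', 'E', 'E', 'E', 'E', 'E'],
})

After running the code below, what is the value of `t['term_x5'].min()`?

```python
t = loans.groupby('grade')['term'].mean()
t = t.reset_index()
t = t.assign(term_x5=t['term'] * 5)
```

group by grade, mean of term:
grade
D    205.000000
E    212.222222
Name: term, dtype: float64
reset_index():
  grade        term
0     D  205.000000
1     E  212.222222
add column term_x5 = t['term'] * 5:
  grade        term      term_x5
0     D  205.000000  1025.000000
1     E  212.222222  1061.111111
min of column 'term_x5' → 1025.0

1025.0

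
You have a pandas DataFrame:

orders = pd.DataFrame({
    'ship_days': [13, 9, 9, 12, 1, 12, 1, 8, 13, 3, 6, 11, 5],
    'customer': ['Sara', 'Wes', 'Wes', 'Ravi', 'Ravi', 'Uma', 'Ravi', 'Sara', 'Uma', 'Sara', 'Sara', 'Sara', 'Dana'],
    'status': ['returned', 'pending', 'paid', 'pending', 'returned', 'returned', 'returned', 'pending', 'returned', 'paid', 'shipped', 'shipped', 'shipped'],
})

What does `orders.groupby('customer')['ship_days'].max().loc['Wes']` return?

9

group by customer, max of ship_days:
customer
Dana     5
Ravi    12
Sara    13
Uma     13
Wes      9
Name: ship_days, dtype: int64
So loc['Wes'] = 9.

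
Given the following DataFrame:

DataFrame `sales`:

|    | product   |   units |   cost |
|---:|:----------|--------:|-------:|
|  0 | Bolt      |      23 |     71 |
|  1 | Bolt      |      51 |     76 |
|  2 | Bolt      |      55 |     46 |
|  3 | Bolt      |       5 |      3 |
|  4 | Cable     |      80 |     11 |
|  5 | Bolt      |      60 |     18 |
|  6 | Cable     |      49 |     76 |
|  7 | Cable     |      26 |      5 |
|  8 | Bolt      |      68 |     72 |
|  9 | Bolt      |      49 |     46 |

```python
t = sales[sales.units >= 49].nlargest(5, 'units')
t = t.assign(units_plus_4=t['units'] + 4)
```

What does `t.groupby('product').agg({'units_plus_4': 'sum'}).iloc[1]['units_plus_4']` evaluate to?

filter rows where units >= 49:
  product  units  cost
1    Bolt     51    76
2    Bolt     55    46
4   Cable     80    11
5    Bolt     60    18
6   Cable     49    76
8    Bolt     68    72
9    Bolt     49    46
take 5 rows with largest units:
  product  units  cost
4   Cable     80    11
8    Bolt     68    72
5    Bolt     60    18
2    Bolt     55    46
1    Bolt     51    76
add column units_plus_4 = t['units'] + 4:
  product  units  cost  units_plus_4
4   Cable     80    11            84
8    Bolt     68    72            72
5    Bolt     60    18            64
2    Bolt     55    46            59
1    Bolt     51    76            55
group by product, sum of units_plus_4:
         units_plus_4
product              
Bolt              250
Cable              84
Taking the value at position 1, column 'units_plus_4' gives 84.

84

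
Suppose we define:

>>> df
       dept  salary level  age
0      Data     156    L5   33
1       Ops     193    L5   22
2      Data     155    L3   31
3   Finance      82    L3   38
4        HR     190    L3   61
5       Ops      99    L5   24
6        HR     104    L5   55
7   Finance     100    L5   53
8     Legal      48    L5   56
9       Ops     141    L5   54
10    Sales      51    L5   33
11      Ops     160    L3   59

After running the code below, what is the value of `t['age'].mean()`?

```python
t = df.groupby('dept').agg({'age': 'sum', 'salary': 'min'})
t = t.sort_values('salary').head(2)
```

group by dept: sum(age), min(salary):
         age  salary
dept                
Data      64     155
Finance   91      82
HR       116     104
Legal     56      48
Ops      159      99
Sales     33      51
sort by salary:
         age  salary
dept                
Legal     56      48
Sales     33      51
Finance   91      82
Ops      159      99
HR       116     104
Data      64     155
take first 2 rows:
       age  salary
dept              
Legal   56      48
Sales   33      51
So mean() = 44.5.

44.5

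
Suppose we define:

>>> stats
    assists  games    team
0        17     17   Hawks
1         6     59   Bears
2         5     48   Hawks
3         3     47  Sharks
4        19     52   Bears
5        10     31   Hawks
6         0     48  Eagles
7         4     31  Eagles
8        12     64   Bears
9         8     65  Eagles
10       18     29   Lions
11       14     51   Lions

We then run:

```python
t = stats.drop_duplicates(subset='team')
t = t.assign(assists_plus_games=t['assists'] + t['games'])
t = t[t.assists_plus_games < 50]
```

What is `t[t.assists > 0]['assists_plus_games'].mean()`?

40.5

drop duplicate team (keep=first):
    assists  games    team
0        17     17   Hawks
1         6     59   Bears
3         3     47  Sharks
6         0     48  Eagles
10       18     29   Lions
add column assists_plus_games = t['assists'] + t['games']:
    assists  games    team  assists_plus_games
0        17     17   Hawks                  34
1         6     59   Bears                  65
3         3     47  Sharks                  50
6         0     48  Eagles                  48
10       18     29   Lions                  47
filter rows where assists_plus_games < 50:
    assists  games    team  assists_plus_games
0        17     17   Hawks                  34
6         0     48  Eagles                  48
10       18     29   Lions                  47
filter rows where assists > 0:
    assists  games   team  assists_plus_games
0        17     17  Hawks                  34
10       18     29  Lions                  47
Hence 40.5.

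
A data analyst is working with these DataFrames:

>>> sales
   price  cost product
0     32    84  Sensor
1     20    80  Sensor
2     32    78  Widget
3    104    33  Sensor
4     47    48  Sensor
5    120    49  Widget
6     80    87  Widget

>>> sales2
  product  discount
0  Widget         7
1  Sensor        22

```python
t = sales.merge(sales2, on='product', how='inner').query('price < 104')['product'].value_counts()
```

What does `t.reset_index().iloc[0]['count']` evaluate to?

merge on 'product' (how='inner') → 7 rows:
   price  cost product  discount
0     32    84  Sensor        22
1     20    80  Sensor        22
2     32    78  Widget         7
3    104    33  Sensor        22
4     47    48  Sensor        22
5    120    49  Widget         7
6     80    87  Widget         7
filter rows where price < 104:
   price  cost product  discount
0     32    84  Sensor        22
1     20    80  Sensor        22
2     32    78  Widget         7
4     47    48  Sensor        22
6     80    87  Widget         7
value_counts of product:
product
Sensor    3
Widget    2
Name: count, dtype: int64
reset_index():
  product  count
0  Sensor      3
1  Widget      2
So iloc[0]['count'] = 3.

3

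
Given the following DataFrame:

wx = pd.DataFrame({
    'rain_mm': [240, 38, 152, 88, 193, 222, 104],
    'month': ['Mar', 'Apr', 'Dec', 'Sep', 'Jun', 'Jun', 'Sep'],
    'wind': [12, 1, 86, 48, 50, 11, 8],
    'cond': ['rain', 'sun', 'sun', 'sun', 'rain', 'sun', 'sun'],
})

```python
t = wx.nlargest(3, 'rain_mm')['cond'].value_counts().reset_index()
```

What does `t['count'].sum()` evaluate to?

take 3 rows with largest rain_mm:
   rain_mm month  wind  cond
0      240   Mar    12  rain
5      222   Jun    11   sun
4      193   Jun    50  rain
value_counts of cond:
cond
rain    2
sun     1
Name: count, dtype: int64
reset_index():
   cond  count
0  rain      2
1   sun      1
Reading off the sum of column 'count', we get 3.

3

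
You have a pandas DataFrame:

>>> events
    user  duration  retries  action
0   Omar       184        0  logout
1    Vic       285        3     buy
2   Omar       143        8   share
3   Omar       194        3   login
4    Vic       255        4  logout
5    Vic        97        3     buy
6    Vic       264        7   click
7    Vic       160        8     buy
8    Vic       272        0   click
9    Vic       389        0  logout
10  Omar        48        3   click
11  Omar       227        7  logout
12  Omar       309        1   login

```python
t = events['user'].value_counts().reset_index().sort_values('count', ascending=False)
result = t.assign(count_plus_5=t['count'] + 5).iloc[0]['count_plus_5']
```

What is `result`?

value_counts of user:
user
Vic     7
Omar    6
Name: count, dtype: int64
reset_index():
   user  count
0   Vic      7
1  Omar      6
sort by count descending:
   user  count
0   Vic      7
1  Omar      6
add column count_plus_5 = t['count'] + 5:
   user  count  count_plus_5
0   Vic      7            12
1  Omar      6            11
Then the value at position 0, column 'count_plus_5': 12

12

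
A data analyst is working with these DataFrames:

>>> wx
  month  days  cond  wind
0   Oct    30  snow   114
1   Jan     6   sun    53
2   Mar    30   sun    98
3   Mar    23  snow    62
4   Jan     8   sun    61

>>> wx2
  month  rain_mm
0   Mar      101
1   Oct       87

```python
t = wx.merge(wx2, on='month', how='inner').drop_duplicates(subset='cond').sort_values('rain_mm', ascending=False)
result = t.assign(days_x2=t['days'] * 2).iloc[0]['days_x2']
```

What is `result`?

merge on 'month' (how='inner') → 3 rows:
  month  days  cond  wind  rain_mm
0   Oct    30  snow   114       87
1   Mar    30   sun    98      101
2   Mar    23  snow    62      101
drop duplicate cond (keep=first):
  month  days  cond  wind  rain_mm
0   Oct    30  snow   114       87
1   Mar    30   sun    98      101
sort by rain_mm descending:
  month  days  cond  wind  rain_mm
1   Mar    30   sun    98      101
0   Oct    30  snow   114       87
add column days_x2 = t['days'] * 2:
  month  days  cond  wind  rain_mm  days_x2
1   Mar    30   sun    98      101       60
0   Oct    30  snow   114       87       60

60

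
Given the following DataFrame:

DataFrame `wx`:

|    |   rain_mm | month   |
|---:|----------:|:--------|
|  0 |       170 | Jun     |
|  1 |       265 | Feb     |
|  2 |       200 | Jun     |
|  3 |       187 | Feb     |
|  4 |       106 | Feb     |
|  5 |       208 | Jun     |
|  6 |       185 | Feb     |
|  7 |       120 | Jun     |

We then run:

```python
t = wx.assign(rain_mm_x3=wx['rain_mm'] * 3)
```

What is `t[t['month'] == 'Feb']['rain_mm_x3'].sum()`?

2229

add column rain_mm_x3 = wx['rain_mm'] * 3:
   rain_mm month  rain_mm_x3
0      170   Jun         510
1      265   Feb         795
2      200   Jun         600
3      187   Feb         561
4      106   Feb         318
5      208   Jun         624
6      185   Feb         555
7      120   Jun         360
filter rows where month == 'Feb':
   rain_mm month  rain_mm_x3
1      265   Feb         795
3      187   Feb         561
4      106   Feb         318
6      185   Feb         555
Hence 2229.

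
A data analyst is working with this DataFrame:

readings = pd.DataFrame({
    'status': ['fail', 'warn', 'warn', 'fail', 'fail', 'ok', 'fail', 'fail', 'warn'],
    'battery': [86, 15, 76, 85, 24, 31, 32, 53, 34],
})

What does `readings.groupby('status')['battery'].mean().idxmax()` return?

group by status, mean of battery:
status
fail    56.000000
ok      31.000000
warn    41.666667
Name: battery, dtype: float64

fail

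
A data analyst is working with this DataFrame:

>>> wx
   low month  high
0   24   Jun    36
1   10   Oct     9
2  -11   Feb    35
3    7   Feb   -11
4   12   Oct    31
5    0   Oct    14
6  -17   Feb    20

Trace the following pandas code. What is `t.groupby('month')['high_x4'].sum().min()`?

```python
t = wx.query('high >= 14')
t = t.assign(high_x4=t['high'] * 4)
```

filter rows where high >= 14:
   low month  high
0   24   Jun    36
2  -11   Feb    35
4   12   Oct    31
5    0   Oct    14
6  -17   Feb    20
add column high_x4 = t['high'] * 4:
   low month  high  high_x4
0   24   Jun    36      144
2  -11   Feb    35      140
4   12   Oct    31      124
5    0   Oct    14       56
6  -17   Feb    20       80
group by month, sum of high_x4:
month
Feb    220
Jun    144
Oct    180
Name: high_x4, dtype: int64
Then the min of the resulting series: 144

144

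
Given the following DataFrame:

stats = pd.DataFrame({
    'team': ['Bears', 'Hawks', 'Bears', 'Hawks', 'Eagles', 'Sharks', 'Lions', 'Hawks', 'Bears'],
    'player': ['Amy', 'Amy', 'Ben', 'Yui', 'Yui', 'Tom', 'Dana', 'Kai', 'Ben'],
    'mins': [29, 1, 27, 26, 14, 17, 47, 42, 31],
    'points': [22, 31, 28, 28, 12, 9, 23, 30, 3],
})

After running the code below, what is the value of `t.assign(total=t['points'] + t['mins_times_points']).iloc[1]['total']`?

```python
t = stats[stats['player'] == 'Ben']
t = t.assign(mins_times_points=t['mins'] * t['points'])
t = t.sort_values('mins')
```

96

filter rows where player == 'Ben':
    team player  mins  points
2  Bears    Ben    27      28
8  Bears    Ben    31       3
add column mins_times_points = t['mins'] * t['points']:
    team player  mins  points  mins_times_points
2  Bears    Ben    27      28                756
8  Bears    Ben    31       3                 93
sort by mins:
    team player  mins  points  mins_times_points
2  Bears    Ben    27      28                756
8  Bears    Ben    31       3                 93
add column total = t['points'] + t['mins_times_points']:
    team player  mins  points  mins_times_points  total
2  Bears    Ben    27      28                756    784
8  Bears    Ben    31       3                 93     96
value at position 1, column 'total' → 96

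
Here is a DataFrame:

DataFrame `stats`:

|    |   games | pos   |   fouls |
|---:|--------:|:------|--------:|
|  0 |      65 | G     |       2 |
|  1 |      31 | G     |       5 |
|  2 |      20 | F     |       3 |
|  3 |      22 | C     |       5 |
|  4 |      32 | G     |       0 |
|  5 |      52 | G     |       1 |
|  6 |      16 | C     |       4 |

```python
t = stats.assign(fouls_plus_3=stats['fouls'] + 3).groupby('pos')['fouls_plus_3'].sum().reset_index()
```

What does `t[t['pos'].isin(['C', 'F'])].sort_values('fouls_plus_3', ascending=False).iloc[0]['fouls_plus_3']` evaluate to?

15

add column fouls_plus_3 = stats['fouls'] + 3:
   games pos  fouls  fouls_plus_3
0     65   G      2             5
1     31   G      5             8
2     20   F      3             6
3     22   C      5             8
4     32   G      0             3
5     52   G      1             4
6     16   C      4             7
group by pos, sum of fouls_plus_3:
pos
C    15
F     6
G    20
Name: fouls_plus_3, dtype: int64
reset_index():
  pos  fouls_plus_3
0   C            15
1   F             6
2   G            20
filter rows where pos in ['C', 'F']:
  pos  fouls_plus_3
0   C            15
1   F             6
sort by fouls_plus_3 descending:
  pos  fouls_plus_3
0   C            15
1   F             6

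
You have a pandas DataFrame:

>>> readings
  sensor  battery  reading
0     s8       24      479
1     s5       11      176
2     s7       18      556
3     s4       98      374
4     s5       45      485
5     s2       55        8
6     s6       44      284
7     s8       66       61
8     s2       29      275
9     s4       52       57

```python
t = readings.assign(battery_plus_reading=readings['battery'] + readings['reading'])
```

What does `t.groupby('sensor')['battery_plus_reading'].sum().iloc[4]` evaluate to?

574

add column battery_plus_reading = readings['battery'] + readings['reading']:
  sensor  battery  reading  battery_plus_reading
0     s8       24      479                   503
1     s5       11      176                   187
2     s7       18      556                   574
3     s4       98      374                   472
4     s5       45      485                   530
5     s2       55        8                    63
6     s6       44      284                   328
7     s8       66       61                   127
8     s2       29      275                   304
9     s4       52       57                   109
group by sensor, sum of battery_plus_reading:
sensor
s2    367
s4    581
s5    717
s6    328
s7    574
s8    630
Name: battery_plus_reading, dtype: int64
So iloc[4] = 574.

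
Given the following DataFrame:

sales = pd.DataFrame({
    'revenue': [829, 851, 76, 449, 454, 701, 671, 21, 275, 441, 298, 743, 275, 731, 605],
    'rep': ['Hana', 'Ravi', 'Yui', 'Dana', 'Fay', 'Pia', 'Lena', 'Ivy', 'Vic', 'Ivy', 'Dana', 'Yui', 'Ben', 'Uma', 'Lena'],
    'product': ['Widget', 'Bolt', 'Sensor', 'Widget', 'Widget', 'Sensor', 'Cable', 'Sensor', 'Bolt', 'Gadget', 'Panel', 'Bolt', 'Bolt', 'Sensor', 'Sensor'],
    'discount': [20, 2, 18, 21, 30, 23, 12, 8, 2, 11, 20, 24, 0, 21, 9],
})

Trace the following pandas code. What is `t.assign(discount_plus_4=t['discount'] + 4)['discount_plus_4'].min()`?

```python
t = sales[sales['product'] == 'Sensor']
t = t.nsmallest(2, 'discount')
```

12

filter rows where product == 'Sensor':
    revenue   rep product  discount
2        76   Yui  Sensor        18
5       701   Pia  Sensor        23
7        21   Ivy  Sensor         8
13      731   Uma  Sensor        21
14      605  Lena  Sensor         9
take 2 rows with smallest discount:
    revenue   rep product  discount
7        21   Ivy  Sensor         8
14      605  Lena  Sensor         9
add column discount_plus_4 = t['discount'] + 4:
    revenue   rep product  discount  discount_plus_4
7        21   Ivy  Sensor         8               12
14      605  Lena  Sensor         9               13
Hence 12.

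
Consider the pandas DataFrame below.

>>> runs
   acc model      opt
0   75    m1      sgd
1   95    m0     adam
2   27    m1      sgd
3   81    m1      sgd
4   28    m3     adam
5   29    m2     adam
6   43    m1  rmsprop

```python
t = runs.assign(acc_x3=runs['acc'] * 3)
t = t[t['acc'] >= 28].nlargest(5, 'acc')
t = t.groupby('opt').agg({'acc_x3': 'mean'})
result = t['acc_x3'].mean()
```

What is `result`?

add column acc_x3 = runs['acc'] * 3:
   acc model      opt  acc_x3
0   75    m1      sgd     225
1   95    m0     adam     285
2   27    m1      sgd      81
3   81    m1      sgd     243
4   28    m3     adam      84
5   29    m2     adam      87
6   43    m1  rmsprop     129
filter rows where acc >= 28:
   acc model      opt  acc_x3
0   75    m1      sgd     225
1   95    m0     adam     285
3   81    m1      sgd     243
4   28    m3     adam      84
5   29    m2     adam      87
6   43    m1  rmsprop     129
take 5 rows with largest acc:
   acc model      opt  acc_x3
1   95    m0     adam     285
3   81    m1      sgd     243
0   75    m1      sgd     225
6   43    m1  rmsprop     129
5   29    m2     adam      87
group by opt, mean of acc_x3:
         acc_x3
opt            
adam      186.0
rmsprop   129.0
sgd       234.0
Hence 183.0.

183.0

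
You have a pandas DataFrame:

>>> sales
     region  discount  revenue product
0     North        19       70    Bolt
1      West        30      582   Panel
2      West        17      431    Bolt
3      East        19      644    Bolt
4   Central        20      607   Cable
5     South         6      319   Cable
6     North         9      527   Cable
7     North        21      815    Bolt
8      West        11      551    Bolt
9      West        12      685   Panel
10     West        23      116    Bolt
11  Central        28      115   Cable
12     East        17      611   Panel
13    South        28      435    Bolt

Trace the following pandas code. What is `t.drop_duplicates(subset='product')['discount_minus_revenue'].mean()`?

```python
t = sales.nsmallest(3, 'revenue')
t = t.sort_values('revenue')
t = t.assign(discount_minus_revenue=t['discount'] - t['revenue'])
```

-69.0

take 3 rows with smallest revenue:
     region  discount  revenue product
0     North        19       70    Bolt
11  Central        28      115   Cable
10     West        23      116    Bolt
sort by revenue:
     region  discount  revenue product
0     North        19       70    Bolt
11  Central        28      115   Cable
10     West        23      116    Bolt
add column discount_minus_revenue = t['discount'] - t['revenue']:
     region  discount  revenue product  discount_minus_revenue
0     North        19       70    Bolt                     -51
11  Central        28      115   Cable                     -87
10     West        23      116    Bolt                     -93
drop duplicate product (keep=first):
     region  discount  revenue product  discount_minus_revenue
0     North        19       70    Bolt                     -51
11  Central        28      115   Cable                     -87
Hence -69.0.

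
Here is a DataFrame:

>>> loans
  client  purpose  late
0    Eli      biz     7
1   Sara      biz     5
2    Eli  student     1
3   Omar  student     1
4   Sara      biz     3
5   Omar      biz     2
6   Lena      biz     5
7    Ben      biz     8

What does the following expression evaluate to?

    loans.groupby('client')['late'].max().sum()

27

group by client, max of late:
client
Ben     8
Eli     7
Lena    5
Omar    2
Sara    5
Name: late, dtype: int64
So sum() = 27.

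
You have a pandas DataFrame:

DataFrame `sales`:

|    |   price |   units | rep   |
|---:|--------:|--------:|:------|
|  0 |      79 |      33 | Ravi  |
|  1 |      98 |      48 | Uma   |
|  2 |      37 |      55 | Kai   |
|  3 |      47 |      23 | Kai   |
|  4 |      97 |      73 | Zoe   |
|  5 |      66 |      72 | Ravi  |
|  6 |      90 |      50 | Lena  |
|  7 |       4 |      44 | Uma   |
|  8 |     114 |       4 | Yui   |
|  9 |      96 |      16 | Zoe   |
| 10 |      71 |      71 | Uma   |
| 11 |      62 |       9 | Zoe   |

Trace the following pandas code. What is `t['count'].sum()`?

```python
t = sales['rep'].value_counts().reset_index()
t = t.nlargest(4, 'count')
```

10

value_counts of rep:
rep
Uma     3
Zoe     3
Ravi    2
Kai     2
Lena    1
Yui     1
Name: count, dtype: int64
reset_index():
    rep  count
0   Uma      3
1   Zoe      3
2  Ravi      2
3   Kai      2
4  Lena      1
5   Yui      1
take 4 rows with largest count:
    rep  count
0   Uma      3
1   Zoe      3
2  Ravi      2
3   Kai      2
sum of column 'count' → 10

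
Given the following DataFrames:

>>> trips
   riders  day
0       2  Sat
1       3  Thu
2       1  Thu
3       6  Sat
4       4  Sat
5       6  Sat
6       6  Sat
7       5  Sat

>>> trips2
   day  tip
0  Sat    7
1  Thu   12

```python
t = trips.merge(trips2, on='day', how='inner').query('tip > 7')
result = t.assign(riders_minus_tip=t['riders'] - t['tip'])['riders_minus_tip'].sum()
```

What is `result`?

-20

merge on 'day' (how='inner') → 8 rows:
   riders  day  tip
0       2  Sat    7
1       3  Thu   12
2       1  Thu   12
3       6  Sat    7
4       4  Sat    7
5       6  Sat    7
6       6  Sat    7
7       5  Sat    7
filter rows where tip > 7:
   riders  day  tip
1       3  Thu   12
2       1  Thu   12
add column riders_minus_tip = t['riders'] - t['tip']:
   riders  day  tip  riders_minus_tip
1       3  Thu   12                -9
2       1  Thu   12               -11
Hence -20.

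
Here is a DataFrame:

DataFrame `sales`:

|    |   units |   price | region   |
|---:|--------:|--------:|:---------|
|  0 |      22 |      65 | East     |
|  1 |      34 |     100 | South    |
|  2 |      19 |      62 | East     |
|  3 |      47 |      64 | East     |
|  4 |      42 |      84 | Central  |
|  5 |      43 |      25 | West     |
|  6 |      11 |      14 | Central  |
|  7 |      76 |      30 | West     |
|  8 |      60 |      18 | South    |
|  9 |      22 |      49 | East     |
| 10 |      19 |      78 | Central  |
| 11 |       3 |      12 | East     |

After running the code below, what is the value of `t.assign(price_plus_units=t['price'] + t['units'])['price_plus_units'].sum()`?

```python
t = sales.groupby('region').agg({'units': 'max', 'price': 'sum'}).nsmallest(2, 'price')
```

group by region: max(units), sum(price):
         units  price
region               
Central     42    176
East        47    252
South       60    118
West        76     55
take 2 rows with smallest price:
        units  price
region              
West       76     55
South      60    118
add column price_plus_units = t['price'] + t['units']:
        units  price  price_plus_units
region                                
West       76     55               131
South      60    118               178
Reading off the sum of column 'price_plus_units', we get 309.

309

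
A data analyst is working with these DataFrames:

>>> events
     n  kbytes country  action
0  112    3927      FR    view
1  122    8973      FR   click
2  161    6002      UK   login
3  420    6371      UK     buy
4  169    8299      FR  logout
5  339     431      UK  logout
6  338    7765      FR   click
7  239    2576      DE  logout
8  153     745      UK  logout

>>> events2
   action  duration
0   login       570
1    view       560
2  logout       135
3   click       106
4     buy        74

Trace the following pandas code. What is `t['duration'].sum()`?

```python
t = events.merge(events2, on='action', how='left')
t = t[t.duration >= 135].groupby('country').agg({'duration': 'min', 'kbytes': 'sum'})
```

405

merge on 'action' (how='left') → 9 rows:
     n  kbytes country  action  duration
0  112    3927      FR    view       560
1  122    8973      FR   click       106
2  161    6002      UK   login       570
3  420    6371      UK     buy        74
4  169    8299      FR  logout       135
5  339     431      UK  logout       135
6  338    7765      FR   click       106
7  239    2576      DE  logout       135
8  153     745      UK  logout       135
filter rows where duration >= 135:
     n  kbytes country  action  duration
0  112    3927      FR    view       560
2  161    6002      UK   login       570
4  169    8299      FR  logout       135
5  339     431      UK  logout       135
7  239    2576      DE  logout       135
8  153     745      UK  logout       135
group by country: min(duration), sum(kbytes):
         duration  kbytes
country                  
DE            135    2576
FR            135   12226
UK            135    7178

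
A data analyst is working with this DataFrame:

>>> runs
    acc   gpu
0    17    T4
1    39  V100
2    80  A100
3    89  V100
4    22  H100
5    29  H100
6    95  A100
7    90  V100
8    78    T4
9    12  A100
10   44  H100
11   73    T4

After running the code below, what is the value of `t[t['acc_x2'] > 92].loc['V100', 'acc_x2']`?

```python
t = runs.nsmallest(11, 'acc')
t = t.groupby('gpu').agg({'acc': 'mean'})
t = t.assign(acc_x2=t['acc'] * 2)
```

145.333333333

take 11 rows with smallest acc:
    acc   gpu
9    12  A100
0    17    T4
4    22  H100
5    29  H100
1    39  V100
10   44  H100
11   73    T4
8    78    T4
2    80  A100
3    89  V100
7    90  V100
group by gpu, mean of acc:
            acc
gpu            
A100  46.000000
H100  31.666667
T4    56.000000
V100  72.666667
add column acc_x2 = t['acc'] * 2:
            acc      acc_x2
gpu                        
A100  46.000000   92.000000
H100  31.666667   63.333333
T4    56.000000  112.000000
V100  72.666667  145.333333
filter rows where acc_x2 > 92:
            acc      acc_x2
gpu                        
T4    56.000000  112.000000
V100  72.666667  145.333333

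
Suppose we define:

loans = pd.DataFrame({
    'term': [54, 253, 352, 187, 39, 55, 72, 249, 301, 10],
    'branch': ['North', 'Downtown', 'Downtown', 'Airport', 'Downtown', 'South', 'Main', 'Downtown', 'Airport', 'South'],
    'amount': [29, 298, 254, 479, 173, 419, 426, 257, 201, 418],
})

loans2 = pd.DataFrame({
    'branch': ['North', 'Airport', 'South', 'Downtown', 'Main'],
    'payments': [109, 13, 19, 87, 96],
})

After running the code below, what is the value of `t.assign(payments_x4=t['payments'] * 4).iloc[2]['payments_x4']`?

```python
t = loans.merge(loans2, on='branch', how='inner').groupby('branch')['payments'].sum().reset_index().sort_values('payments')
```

merge on 'branch' (how='inner') → 10 rows:
   term    branch  amount  payments
0    54     North      29       109
1   253  Downtown     298        87
2   352  Downtown     254        87
3   187   Airport     479        13
4    39  Downtown     173        87
5    55     South     419        19
6    72      Main     426        96
7   249  Downtown     257        87
8   301   Airport     201        13
9    10     South     418        19
group by branch, sum of payments:
branch
Airport      26
Downtown    348
Main         96
North       109
South        38
Name: payments, dtype: int64
reset_index():
     branch  payments
0   Airport        26
1  Downtown       348
2      Main        96
3     North       109
4     South        38
sort by payments:
     branch  payments
0   Airport        26
4     South        38
2      Main        96
3     North       109
1  Downtown       348
add column payments_x4 = t['payments'] * 4:
     branch  payments  payments_x4
0   Airport        26          104
4     South        38          152
2      Main        96          384
3     North       109          436
1  Downtown       348         1392

384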